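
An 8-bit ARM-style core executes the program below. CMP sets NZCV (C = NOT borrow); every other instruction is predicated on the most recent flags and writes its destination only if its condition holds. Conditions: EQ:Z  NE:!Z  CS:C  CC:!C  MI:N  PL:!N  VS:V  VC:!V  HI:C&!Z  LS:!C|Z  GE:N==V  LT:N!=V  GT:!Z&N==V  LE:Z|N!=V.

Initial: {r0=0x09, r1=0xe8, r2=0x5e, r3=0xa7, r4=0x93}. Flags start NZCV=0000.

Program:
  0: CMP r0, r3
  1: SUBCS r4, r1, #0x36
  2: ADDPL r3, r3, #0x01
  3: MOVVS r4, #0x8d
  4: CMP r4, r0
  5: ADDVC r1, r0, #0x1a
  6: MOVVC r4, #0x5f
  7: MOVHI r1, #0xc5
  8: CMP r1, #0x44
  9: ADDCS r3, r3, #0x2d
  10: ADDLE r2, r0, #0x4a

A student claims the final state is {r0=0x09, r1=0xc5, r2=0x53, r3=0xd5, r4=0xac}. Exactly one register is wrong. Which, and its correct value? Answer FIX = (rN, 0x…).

FIX = (r4, 0x5f)

0: ✓ CMP  NZCV=0000
1: · SUBCS
2: ✓ ADDPL  r3←0xa8
3: · MOVVS
4: ✓ CMP  NZCV=1010
5: ✓ ADDVC  r1←0x23
6: ✓ MOVVC  r4←0x5f
7: ✓ MOVHI  r1←0xc5
8: ✓ CMP  NZCV=1010
9: ✓ ADDCS  r3←0xd5
10: ✓ ADDLE  r2←0x53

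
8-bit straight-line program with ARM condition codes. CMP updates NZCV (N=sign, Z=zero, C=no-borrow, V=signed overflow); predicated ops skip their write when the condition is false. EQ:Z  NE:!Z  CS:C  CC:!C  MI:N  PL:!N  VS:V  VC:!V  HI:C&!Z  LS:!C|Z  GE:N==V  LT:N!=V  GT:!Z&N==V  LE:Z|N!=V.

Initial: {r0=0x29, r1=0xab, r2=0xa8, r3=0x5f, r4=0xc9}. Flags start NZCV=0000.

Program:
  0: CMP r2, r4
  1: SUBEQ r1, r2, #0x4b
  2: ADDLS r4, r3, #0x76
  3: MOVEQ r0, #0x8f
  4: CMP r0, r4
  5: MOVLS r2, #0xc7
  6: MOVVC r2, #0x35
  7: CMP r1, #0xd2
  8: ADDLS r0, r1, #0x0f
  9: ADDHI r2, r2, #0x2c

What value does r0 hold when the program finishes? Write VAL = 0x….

VAL = 0xba

[0] flags=1000 → (cmp)
[1] flags=1000 EQ?F → skip
[2] flags=1000 LS?T → r4=0xd5
[3] flags=1000 EQ?F → skip
[4] flags=0000 → (cmp)
[5] flags=0000 LS?T → r2=0xc7
[6] flags=0000 VC?T → r2=0x35
[7] flags=1000 → (cmp)
[8] flags=1000 LS?T → r0=0xba
[9] flags=1000 HI?F → skip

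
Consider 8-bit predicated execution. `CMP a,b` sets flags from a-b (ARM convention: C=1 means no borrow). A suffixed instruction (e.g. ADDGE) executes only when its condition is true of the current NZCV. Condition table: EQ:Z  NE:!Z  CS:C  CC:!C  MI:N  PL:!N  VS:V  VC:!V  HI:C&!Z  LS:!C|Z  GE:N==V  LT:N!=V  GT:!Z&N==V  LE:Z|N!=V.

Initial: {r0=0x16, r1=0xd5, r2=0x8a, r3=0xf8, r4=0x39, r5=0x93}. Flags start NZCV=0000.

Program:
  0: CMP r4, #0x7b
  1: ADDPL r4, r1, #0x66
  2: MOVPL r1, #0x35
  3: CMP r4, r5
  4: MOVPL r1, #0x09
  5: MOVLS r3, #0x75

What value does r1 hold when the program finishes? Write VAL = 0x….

[0] flags=1000 → (cmp)
[1] flags=1000 PL?F → skip
[2] flags=1000 PL?F → skip
[3] flags=1001 → (cmp)
[4] flags=1001 PL?F → skip
[5] flags=1001 LS?T → r3=0x75

VAL = 0xd5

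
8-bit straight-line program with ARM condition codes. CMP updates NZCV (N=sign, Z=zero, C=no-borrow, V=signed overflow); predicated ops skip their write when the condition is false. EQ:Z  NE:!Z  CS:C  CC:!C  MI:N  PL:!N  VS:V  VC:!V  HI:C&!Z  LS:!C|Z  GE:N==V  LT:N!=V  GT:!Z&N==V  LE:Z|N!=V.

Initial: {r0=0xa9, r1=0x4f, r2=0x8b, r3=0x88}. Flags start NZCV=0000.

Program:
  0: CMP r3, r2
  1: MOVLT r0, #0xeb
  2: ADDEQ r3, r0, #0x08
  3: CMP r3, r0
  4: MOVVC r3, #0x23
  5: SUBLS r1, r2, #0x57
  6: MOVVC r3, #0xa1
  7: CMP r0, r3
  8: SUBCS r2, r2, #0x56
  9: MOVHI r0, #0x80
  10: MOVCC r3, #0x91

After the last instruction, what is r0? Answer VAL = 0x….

0: ✓ CMP  NZCV=1000
1: ✓ MOVLT  r0←0xeb
2: · ADDEQ
3: ✓ CMP  NZCV=1000
4: ✓ MOVVC  r3←0x23
5: ✓ SUBLS  r1←0x34
6: ✓ MOVVC  r3←0xa1
7: ✓ CMP  NZCV=0010
8: ✓ SUBCS  r2←0x35
9: ✓ MOVHI  r0←0x80
10: · MOVCC

VAL = 0x80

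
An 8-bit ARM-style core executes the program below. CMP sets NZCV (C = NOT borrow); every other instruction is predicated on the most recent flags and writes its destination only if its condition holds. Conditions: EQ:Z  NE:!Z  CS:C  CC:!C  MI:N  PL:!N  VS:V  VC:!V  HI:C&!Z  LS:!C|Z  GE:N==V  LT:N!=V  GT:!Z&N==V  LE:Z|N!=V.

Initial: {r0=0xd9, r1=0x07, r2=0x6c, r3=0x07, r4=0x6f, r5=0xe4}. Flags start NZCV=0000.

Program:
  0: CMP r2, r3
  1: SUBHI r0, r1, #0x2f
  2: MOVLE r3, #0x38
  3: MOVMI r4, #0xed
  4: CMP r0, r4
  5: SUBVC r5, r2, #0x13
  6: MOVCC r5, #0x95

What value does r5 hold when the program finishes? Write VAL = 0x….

VAL = 0xe4

[0] flags=0010 → (cmp)
[1] flags=0010 HI?T → r0=0xd8
[2] flags=0010 LE?F → skip
[3] flags=0010 MI?F → skip
[4] flags=0011 → (cmp)
[5] flags=0011 VC?F → skip
[6] flags=0011 CC?F → skip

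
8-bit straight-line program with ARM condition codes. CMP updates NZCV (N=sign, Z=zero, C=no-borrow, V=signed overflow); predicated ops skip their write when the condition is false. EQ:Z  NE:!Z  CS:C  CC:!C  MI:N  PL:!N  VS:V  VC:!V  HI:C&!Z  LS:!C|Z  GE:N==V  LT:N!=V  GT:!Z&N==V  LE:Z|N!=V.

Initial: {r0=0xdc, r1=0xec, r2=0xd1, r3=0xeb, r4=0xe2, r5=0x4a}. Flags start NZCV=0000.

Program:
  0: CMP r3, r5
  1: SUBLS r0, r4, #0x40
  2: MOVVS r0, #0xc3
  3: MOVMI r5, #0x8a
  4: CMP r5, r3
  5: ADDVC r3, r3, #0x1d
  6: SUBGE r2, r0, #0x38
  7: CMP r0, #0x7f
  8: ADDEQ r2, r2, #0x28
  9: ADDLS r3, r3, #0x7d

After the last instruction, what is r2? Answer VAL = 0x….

[0] flags=1010 → (cmp)
[1] flags=1010 LS?F → skip
[2] flags=1010 VS?F → skip
[3] flags=1010 MI?T → r5=0x8a
[4] flags=1000 → (cmp)
[5] flags=1000 VC?T → r3=0x08
[6] flags=1000 GE?F → skip
[7] flags=0011 → (cmp)
[8] flags=0011 EQ?F → skip
[9] flags=0011 LS?F → skip

VAL = 0xd1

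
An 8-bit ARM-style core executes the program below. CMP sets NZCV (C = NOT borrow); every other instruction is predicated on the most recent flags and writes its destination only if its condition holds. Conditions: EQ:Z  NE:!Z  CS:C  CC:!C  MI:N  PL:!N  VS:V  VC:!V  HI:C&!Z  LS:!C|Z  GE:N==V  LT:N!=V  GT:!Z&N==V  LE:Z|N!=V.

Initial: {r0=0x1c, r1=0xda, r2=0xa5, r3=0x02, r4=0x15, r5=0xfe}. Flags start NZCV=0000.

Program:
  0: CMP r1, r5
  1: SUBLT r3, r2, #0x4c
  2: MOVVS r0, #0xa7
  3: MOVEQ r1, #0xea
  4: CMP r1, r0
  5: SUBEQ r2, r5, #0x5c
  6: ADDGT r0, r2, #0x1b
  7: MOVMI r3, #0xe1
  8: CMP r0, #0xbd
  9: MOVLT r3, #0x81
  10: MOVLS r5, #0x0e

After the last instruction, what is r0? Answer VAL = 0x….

[0] flags=1000 → (cmp)
[1] flags=1000 LT?T → r3=0x59
[2] flags=1000 VS?F → skip
[3] flags=1000 EQ?F → skip
[4] flags=1010 → (cmp)
[5] flags=1010 EQ?F → skip
[6] flags=1010 GT?F → skip
[7] flags=1010 MI?T → r3=0xe1
[8] flags=0000 → (cmp)
[9] flags=0000 LT?F → skip
[10] flags=0000 LS?T → r5=0x0e

VAL = 0x1c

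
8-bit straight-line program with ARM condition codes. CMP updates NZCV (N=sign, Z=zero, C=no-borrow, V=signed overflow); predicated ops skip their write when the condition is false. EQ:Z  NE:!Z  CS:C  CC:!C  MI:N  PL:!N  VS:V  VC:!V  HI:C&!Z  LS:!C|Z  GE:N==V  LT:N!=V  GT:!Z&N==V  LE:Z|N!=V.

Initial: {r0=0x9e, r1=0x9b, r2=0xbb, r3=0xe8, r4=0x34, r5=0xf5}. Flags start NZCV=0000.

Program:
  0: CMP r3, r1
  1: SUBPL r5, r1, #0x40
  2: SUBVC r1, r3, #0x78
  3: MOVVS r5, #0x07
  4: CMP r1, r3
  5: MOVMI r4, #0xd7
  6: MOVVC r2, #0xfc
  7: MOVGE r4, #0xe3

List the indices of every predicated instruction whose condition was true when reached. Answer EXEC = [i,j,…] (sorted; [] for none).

0: ✓ CMP  NZCV=0010
1: ✓ SUBPL  r5←0x5b
2: ✓ SUBVC  r1←0x70
3: · MOVVS
4: ✓ CMP  NZCV=1001
5: ✓ MOVMI  r4←0xd7
6: · MOVVC
7: ✓ MOVGE  r4←0xe3

EXEC = [1,2,5,7]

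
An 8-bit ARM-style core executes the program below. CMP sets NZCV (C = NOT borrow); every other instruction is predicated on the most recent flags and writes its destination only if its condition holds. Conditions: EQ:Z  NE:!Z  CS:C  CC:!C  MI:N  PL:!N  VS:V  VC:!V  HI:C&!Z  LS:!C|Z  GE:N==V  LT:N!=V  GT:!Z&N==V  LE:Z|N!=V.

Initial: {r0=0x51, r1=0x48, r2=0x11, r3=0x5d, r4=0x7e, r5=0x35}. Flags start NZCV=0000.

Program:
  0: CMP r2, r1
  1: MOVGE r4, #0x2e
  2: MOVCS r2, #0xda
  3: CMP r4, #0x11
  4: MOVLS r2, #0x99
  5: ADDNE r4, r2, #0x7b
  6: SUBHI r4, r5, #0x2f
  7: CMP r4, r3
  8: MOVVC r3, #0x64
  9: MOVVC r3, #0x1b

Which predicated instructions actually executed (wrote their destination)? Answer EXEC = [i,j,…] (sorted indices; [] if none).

EXEC = [5,6,8,9]

[0] flags=1000 → (cmp)
[1] flags=1000 GE?F → skip
[2] flags=1000 CS?F → skip
[3] flags=0010 → (cmp)
[4] flags=0010 LS?F → skip
[5] flags=0010 NE?T → r4=0x8c
[6] flags=0010 HI?T → r4=0x06
[7] flags=1000 → (cmp)
[8] flags=1000 VC?T → r3=0x64
[9] flags=1000 VC?T → r3=0x1b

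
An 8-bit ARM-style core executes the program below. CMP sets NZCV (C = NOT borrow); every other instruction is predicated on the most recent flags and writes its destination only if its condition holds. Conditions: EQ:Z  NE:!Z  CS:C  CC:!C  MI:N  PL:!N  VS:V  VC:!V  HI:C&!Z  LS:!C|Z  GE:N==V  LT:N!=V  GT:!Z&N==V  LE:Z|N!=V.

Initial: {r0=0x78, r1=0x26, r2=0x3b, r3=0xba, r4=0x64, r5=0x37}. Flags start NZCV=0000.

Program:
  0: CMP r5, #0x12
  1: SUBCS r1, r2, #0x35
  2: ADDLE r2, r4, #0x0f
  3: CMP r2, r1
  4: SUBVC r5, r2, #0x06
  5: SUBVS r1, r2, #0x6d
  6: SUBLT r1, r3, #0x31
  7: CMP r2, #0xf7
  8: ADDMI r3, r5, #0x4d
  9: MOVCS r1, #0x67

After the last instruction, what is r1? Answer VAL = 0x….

[0] flags=0010 → (cmp)
[1] flags=0010 CS?T → r1=0x06
[2] flags=0010 LE?F → skip
[3] flags=0010 → (cmp)
[4] flags=0010 VC?T → r5=0x35
[5] flags=0010 VS?F → skip
[6] flags=0010 LT?F → skip
[7] flags=0000 → (cmp)
[8] flags=0000 MI?F → skip
[9] flags=0000 CS?F → skip

VAL = 0x06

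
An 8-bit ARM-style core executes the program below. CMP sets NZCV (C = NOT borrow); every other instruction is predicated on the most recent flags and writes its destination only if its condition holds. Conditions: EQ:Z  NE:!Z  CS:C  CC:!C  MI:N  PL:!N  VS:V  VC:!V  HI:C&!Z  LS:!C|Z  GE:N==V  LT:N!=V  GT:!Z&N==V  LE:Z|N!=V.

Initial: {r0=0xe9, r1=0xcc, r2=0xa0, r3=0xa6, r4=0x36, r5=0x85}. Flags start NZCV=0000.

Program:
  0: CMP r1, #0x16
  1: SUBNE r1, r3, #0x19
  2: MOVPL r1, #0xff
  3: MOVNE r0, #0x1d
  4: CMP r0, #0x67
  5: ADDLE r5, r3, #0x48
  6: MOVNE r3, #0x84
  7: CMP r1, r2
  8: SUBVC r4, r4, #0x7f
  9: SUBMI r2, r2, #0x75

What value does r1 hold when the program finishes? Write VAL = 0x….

[0] flags=1010 → (cmp)
[1] flags=1010 NE?T → r1=0x8d
[2] flags=1010 PL?F → skip
[3] flags=1010 NE?T → r0=0x1d
[4] flags=1000 → (cmp)
[5] flags=1000 LE?T → r5=0xee
[6] flags=1000 NE?T → r3=0x84
[7] flags=1000 → (cmp)
[8] flags=1000 VC?T → r4=0xb7
[9] flags=1000 MI?T → r2=0x2b

VAL = 0x8d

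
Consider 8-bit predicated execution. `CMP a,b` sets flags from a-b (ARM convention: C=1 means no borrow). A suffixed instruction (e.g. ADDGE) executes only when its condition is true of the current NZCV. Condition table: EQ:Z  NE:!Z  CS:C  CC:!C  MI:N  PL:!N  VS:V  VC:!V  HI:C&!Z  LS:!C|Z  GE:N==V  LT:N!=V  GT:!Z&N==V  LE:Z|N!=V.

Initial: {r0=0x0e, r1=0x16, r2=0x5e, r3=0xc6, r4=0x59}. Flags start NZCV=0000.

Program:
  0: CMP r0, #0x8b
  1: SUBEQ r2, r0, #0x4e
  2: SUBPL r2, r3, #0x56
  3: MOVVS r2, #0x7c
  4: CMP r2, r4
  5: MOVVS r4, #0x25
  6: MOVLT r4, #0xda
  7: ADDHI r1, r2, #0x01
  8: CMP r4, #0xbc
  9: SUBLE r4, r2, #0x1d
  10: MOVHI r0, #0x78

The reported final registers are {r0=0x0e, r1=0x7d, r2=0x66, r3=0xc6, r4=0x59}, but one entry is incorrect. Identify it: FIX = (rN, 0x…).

0: ✓ CMP  NZCV=1001
1: · SUBEQ
2: · SUBPL
3: ✓ MOVVS  r2←0x7c
4: ✓ CMP  NZCV=0010
5: · MOVVS
6: · MOVLT
7: ✓ ADDHI  r1←0x7d
8: ✓ CMP  NZCV=1001
9: · SUBLE
10: · MOVHI

FIX = (r2, 0x7c)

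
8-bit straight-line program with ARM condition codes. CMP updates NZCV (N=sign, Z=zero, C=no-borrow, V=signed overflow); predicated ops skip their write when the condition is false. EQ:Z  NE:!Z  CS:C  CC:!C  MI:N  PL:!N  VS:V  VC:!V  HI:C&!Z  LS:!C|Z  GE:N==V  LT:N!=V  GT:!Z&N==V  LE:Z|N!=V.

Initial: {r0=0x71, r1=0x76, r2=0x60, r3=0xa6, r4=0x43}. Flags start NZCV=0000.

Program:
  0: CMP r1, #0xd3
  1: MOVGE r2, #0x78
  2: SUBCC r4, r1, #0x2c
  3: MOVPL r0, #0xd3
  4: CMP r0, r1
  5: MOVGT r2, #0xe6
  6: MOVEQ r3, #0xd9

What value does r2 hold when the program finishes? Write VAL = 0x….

0: ✓ CMP  NZCV=1001
1: ✓ MOVGE  r2←0x78
2: ✓ SUBCC  r4←0x4a
3: · MOVPL
4: ✓ CMP  NZCV=1000
5: · MOVGT
6: · MOVEQ

VAL = 0x78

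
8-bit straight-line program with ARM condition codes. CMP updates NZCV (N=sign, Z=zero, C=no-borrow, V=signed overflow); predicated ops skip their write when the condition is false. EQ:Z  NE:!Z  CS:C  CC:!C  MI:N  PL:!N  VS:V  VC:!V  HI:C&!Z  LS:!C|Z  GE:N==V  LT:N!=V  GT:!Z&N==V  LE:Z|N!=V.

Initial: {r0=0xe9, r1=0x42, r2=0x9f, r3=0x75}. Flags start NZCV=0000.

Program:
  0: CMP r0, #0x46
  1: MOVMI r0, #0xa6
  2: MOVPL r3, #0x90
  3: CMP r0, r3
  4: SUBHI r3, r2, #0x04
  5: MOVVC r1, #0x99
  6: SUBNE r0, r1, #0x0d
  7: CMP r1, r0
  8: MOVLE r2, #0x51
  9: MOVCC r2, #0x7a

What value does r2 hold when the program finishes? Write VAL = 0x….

[0] flags=1010 → (cmp)
[1] flags=1010 MI?T → r0=0xa6
[2] flags=1010 PL?F → skip
[3] flags=0011 → (cmp)
[4] flags=0011 HI?T → r3=0x9b
[5] flags=0011 VC?F → skip
[6] flags=0011 NE?T → r0=0x35
[7] flags=0010 → (cmp)
[8] flags=0010 LE?F → skip
[9] flags=0010 CC?F → skip

VAL = 0x9f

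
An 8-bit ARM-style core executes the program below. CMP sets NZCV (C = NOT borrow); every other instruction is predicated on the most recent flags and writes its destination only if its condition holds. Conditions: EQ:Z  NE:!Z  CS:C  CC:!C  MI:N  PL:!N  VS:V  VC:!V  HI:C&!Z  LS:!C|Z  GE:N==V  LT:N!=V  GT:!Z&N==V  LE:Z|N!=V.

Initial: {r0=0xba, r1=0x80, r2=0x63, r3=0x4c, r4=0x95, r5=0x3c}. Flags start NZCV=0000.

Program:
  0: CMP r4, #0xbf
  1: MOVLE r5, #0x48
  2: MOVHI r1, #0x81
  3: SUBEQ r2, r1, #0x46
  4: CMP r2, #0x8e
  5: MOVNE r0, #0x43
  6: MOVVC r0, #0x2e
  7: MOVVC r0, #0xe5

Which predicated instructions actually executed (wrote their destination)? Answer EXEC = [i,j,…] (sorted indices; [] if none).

EXEC = [1,5]

0: ✓ CMP  NZCV=1000
1: ✓ MOVLE  r5←0x48
2: · MOVHI
3: · SUBEQ
4: ✓ CMP  NZCV=1001
5: ✓ MOVNE  r0←0x43
6: · MOVVC
7: · MOVVC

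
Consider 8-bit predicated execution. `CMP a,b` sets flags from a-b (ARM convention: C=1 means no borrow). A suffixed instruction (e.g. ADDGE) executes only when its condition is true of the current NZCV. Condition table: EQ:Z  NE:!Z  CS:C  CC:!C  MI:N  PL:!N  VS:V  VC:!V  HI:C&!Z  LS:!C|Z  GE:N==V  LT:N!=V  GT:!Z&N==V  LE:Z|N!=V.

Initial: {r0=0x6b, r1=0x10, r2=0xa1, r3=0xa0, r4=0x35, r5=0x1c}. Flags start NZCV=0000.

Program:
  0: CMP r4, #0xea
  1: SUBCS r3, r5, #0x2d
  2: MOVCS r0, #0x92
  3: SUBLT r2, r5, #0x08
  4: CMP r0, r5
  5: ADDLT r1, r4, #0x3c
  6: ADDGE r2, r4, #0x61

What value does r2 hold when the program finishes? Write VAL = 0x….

[0] flags=0000 → (cmp)
[1] flags=0000 CS?F → skip
[2] flags=0000 CS?F → skip
[3] flags=0000 LT?F → skip
[4] flags=0010 → (cmp)
[5] flags=0010 LT?F → skip
[6] flags=0010 GE?T → r2=0x96

VAL = 0x96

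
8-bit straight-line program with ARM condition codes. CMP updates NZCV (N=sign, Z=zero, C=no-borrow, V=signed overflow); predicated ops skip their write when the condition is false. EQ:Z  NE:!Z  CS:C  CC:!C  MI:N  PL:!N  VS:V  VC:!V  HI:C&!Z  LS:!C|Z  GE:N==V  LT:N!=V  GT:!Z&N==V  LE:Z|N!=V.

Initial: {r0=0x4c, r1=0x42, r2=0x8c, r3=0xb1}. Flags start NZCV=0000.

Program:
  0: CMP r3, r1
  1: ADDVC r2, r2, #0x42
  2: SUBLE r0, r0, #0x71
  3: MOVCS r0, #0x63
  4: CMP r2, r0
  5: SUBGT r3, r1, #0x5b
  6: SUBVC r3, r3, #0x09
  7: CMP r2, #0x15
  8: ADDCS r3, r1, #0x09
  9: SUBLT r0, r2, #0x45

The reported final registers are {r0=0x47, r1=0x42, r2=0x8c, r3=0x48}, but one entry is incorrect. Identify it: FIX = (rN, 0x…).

[0] flags=0011 → (cmp)
[1] flags=0011 VC?F → skip
[2] flags=0011 LE?T → r0=0xdb
[3] flags=0011 CS?T → r0=0x63
[4] flags=0011 → (cmp)
[5] flags=0011 GT?F → skip
[6] flags=0011 VC?F → skip
[7] flags=0011 → (cmp)
[8] flags=0011 CS?T → r3=0x4b
[9] flags=0011 LT?T → r0=0x47

FIX = (r3, 0x4b)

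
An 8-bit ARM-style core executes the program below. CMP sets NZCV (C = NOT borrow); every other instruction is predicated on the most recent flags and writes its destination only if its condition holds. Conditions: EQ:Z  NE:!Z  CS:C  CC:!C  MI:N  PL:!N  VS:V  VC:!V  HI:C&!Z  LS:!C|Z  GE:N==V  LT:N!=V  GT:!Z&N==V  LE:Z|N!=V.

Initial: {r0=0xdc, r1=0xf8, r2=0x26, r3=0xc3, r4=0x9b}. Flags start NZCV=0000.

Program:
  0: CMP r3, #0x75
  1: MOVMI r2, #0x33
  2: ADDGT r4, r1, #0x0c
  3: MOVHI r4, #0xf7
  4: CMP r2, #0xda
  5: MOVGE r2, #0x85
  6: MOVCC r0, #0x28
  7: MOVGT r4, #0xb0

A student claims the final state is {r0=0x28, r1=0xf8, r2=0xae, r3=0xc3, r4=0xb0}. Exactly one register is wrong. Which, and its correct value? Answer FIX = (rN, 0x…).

FIX = (r2, 0x85)

0: ✓ CMP  NZCV=0011
1: · MOVMI
2: · ADDGT
3: ✓ MOVHI  r4←0xf7
4: ✓ CMP  NZCV=0000
5: ✓ MOVGE  r2←0x85
6: ✓ MOVCC  r0←0x28
7: ✓ MOVGT  r4←0xb0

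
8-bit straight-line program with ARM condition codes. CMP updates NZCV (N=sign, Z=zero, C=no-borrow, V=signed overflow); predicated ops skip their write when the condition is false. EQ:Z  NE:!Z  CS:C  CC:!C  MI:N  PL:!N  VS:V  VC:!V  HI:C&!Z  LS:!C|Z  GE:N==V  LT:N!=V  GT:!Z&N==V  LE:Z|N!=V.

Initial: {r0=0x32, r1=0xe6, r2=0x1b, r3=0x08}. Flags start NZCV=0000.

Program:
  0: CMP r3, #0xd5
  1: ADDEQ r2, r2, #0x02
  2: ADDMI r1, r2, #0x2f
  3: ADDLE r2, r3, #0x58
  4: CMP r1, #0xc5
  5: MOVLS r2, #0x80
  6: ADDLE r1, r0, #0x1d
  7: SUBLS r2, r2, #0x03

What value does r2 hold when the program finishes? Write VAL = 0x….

0: ✓ CMP  NZCV=0000
1: · ADDEQ
2: · ADDMI
3: · ADDLE
4: ✓ CMP  NZCV=0010
5: · MOVLS
6: · ADDLE
7: · SUBLS

VAL = 0x1b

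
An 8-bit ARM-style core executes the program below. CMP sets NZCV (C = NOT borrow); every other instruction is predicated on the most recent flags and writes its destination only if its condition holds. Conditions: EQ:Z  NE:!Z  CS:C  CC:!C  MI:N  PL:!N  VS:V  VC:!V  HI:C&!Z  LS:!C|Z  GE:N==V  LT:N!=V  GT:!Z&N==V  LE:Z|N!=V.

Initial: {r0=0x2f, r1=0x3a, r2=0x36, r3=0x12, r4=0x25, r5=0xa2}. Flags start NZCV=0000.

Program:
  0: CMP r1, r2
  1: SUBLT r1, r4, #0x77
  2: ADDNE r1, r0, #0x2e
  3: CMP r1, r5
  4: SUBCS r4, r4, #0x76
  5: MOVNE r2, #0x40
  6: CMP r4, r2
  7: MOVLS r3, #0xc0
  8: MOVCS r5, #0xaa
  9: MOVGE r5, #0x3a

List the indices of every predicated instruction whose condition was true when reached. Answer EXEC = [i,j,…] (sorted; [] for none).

EXEC = [2,5,7]

[0] flags=0010 → (cmp)
[1] flags=0010 LT?F → skip
[2] flags=0010 NE?T → r1=0x5d
[3] flags=1001 → (cmp)
[4] flags=1001 CS?F → skip
[5] flags=1001 NE?T → r2=0x40
[6] flags=1000 → (cmp)
[7] flags=1000 LS?T → r3=0xc0
[8] flags=1000 CS?F → skip
[9] flags=1000 GE?F → skip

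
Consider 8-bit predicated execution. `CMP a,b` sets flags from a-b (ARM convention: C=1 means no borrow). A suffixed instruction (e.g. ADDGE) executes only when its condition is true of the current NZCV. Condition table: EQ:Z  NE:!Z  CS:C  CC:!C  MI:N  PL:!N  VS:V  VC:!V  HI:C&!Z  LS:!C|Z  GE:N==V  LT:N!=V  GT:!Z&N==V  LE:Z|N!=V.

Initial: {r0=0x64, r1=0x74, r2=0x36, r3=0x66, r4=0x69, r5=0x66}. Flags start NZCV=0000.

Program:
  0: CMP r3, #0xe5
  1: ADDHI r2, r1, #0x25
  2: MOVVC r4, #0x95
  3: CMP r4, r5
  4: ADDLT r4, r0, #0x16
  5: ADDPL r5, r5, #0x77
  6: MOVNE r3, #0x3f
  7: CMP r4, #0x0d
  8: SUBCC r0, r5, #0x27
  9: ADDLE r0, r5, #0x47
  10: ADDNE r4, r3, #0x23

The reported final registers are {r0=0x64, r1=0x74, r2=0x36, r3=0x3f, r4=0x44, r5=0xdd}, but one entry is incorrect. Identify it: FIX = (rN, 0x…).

FIX = (r4, 0x62)

[0] flags=1001 → (cmp)
[1] flags=1001 HI?F → skip
[2] flags=1001 VC?F → skip
[3] flags=0010 → (cmp)
[4] flags=0010 LT?F → skip
[5] flags=0010 PL?T → r5=0xdd
[6] flags=0010 NE?T → r3=0x3f
[7] flags=0010 → (cmp)
[8] flags=0010 CC?F → skip
[9] flags=0010 LE?F → skip
[10] flags=0010 NE?T → r4=0x62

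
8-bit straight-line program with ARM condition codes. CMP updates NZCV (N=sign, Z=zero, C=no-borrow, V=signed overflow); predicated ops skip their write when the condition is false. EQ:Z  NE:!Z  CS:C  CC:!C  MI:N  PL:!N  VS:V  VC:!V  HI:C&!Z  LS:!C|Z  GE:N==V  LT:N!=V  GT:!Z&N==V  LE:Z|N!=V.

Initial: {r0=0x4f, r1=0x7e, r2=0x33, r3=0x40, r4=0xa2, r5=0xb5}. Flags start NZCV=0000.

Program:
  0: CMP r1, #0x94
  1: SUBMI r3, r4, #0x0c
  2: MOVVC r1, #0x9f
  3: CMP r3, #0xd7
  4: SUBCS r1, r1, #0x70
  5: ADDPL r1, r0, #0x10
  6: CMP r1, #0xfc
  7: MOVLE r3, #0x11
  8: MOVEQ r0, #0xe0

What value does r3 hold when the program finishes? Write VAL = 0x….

VAL = 0x96

[0] flags=1001 → (cmp)
[1] flags=1001 MI?T → r3=0x96
[2] flags=1001 VC?F → skip
[3] flags=1000 → (cmp)
[4] flags=1000 CS?F → skip
[5] flags=1000 PL?F → skip
[6] flags=1001 → (cmp)
[7] flags=1001 LE?F → skip
[8] flags=1001 EQ?F → skip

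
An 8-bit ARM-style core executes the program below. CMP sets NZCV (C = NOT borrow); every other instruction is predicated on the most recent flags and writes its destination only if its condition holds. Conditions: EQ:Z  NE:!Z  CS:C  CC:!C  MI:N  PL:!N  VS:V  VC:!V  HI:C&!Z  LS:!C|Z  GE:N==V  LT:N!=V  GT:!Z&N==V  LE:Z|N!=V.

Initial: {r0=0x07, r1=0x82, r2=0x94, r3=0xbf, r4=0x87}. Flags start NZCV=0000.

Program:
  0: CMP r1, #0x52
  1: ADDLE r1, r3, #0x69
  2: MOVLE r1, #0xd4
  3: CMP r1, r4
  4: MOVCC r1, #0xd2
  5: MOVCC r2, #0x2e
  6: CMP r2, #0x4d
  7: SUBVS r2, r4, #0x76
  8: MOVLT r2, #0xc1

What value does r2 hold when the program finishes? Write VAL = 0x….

0: ✓ CMP  NZCV=0011
1: ✓ ADDLE  r1←0x28
2: ✓ MOVLE  r1←0xd4
3: ✓ CMP  NZCV=0010
4: · MOVCC
5: · MOVCC
6: ✓ CMP  NZCV=0011
7: ✓ SUBVS  r2←0x11
8: ✓ MOVLT  r2←0xc1

VAL = 0xc1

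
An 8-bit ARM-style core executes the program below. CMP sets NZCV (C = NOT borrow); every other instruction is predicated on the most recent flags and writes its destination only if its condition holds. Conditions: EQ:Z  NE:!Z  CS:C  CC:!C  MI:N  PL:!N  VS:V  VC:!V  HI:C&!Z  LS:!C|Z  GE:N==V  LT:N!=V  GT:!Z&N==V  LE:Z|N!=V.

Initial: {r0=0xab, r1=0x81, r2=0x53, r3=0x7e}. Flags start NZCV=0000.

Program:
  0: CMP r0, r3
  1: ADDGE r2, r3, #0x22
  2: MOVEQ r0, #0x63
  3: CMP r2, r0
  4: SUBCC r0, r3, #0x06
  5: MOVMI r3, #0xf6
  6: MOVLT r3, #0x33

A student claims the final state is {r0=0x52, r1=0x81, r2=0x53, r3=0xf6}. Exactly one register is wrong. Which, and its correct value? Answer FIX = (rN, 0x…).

0: ✓ CMP  NZCV=0011
1: · ADDGE
2: · MOVEQ
3: ✓ CMP  NZCV=1001
4: ✓ SUBCC  r0←0x78
5: ✓ MOVMI  r3←0xf6
6: · MOVLT

FIX = (r0, 0x78)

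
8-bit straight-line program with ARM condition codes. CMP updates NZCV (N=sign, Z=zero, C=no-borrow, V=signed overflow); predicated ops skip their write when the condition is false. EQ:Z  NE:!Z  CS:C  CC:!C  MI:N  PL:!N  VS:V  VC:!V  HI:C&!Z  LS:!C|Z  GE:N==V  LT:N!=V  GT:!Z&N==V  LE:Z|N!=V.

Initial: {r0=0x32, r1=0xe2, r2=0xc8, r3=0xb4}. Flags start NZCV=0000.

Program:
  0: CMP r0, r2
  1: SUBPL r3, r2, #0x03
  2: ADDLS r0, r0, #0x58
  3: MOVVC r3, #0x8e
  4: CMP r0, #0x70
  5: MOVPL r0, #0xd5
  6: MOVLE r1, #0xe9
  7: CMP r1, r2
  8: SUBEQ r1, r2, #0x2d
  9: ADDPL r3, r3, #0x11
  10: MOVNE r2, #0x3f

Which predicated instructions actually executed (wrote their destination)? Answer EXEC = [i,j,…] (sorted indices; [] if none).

[0] flags=0000 → (cmp)
[1] flags=0000 PL?T → r3=0xc5
[2] flags=0000 LS?T → r0=0x8a
[3] flags=0000 VC?T → r3=0x8e
[4] flags=0011 → (cmp)
[5] flags=0011 PL?T → r0=0xd5
[6] flags=0011 LE?T → r1=0xe9
[7] flags=0010 → (cmp)
[8] flags=0010 EQ?F → skip
[9] flags=0010 PL?T → r3=0x9f
[10] flags=0010 NE?T → r2=0x3f

EXEC = [1,2,3,5,6,9,10]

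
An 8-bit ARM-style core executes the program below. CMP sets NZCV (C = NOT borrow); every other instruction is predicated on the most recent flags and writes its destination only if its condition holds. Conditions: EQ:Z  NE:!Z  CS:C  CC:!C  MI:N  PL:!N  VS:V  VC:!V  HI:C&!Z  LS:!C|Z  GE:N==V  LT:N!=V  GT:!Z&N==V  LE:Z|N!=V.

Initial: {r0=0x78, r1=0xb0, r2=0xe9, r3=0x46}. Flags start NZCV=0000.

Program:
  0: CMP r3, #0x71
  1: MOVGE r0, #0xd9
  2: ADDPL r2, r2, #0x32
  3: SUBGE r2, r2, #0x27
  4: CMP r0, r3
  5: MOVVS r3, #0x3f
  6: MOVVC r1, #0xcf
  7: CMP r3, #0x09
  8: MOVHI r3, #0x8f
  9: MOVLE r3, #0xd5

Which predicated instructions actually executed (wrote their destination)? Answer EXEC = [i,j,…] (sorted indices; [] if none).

EXEC = [6,8]

0: ✓ CMP  NZCV=1000
1: · MOVGE
2: · ADDPL
3: · SUBGE
4: ✓ CMP  NZCV=0010
5: · MOVVS
6: ✓ MOVVC  r1←0xcf
7: ✓ CMP  NZCV=0010
8: ✓ MOVHI  r3←0x8f
9: · MOVLE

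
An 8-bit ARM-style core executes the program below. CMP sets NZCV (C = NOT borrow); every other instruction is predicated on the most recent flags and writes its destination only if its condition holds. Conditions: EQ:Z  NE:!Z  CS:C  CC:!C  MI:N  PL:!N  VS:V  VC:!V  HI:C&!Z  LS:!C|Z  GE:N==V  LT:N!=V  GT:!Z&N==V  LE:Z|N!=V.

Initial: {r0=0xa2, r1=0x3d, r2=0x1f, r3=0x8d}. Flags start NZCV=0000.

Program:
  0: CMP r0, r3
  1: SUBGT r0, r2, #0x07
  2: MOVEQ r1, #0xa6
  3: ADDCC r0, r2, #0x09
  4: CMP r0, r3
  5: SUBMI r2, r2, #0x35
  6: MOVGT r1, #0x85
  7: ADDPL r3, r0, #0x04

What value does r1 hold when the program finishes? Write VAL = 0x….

0: ✓ CMP  NZCV=0010
1: ✓ SUBGT  r0←0x18
2: · MOVEQ
3: · ADDCC
4: ✓ CMP  NZCV=1001
5: ✓ SUBMI  r2←0xea
6: ✓ MOVGT  r1←0x85
7: · ADDPL

VAL = 0x85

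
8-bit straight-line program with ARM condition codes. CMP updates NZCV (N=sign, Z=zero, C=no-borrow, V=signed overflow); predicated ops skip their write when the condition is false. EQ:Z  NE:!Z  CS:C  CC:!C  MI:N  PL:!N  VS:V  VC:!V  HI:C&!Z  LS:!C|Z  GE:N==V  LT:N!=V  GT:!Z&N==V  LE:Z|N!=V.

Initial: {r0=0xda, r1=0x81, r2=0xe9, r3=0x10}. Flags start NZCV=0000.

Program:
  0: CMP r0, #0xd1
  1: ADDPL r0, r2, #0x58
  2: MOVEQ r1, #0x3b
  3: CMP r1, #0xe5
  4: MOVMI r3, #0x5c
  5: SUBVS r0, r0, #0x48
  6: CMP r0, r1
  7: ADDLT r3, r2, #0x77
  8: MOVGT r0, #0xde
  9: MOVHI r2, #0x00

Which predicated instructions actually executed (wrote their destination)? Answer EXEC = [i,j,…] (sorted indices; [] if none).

EXEC = [1,4,8]

[0] flags=0010 → (cmp)
[1] flags=0010 PL?T → r0=0x41
[2] flags=0010 EQ?F → skip
[3] flags=1000 → (cmp)
[4] flags=1000 MI?T → r3=0x5c
[5] flags=1000 VS?F → skip
[6] flags=1001 → (cmp)
[7] flags=1001 LT?F → skip
[8] flags=1001 GT?T → r0=0xde
[9] flags=1001 HI?F → skip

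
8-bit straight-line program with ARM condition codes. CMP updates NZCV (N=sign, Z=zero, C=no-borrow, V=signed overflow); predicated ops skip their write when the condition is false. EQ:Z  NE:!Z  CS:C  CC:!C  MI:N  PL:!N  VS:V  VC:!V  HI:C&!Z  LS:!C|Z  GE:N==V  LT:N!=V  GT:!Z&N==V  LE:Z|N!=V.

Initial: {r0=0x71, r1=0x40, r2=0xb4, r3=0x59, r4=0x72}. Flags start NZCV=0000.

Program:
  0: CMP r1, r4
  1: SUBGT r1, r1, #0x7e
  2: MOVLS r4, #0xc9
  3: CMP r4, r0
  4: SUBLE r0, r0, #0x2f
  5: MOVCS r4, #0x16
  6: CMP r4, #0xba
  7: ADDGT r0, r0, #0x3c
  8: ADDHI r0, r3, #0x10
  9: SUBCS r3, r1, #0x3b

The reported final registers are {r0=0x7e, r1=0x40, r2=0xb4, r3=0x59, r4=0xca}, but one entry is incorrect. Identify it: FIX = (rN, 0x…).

0: ✓ CMP  NZCV=1000
1: · SUBGT
2: ✓ MOVLS  r4←0xc9
3: ✓ CMP  NZCV=0011
4: ✓ SUBLE  r0←0x42
5: ✓ MOVCS  r4←0x16
6: ✓ CMP  NZCV=0000
7: ✓ ADDGT  r0←0x7e
8: · ADDHI
9: · SUBCS

FIX = (r4, 0x16)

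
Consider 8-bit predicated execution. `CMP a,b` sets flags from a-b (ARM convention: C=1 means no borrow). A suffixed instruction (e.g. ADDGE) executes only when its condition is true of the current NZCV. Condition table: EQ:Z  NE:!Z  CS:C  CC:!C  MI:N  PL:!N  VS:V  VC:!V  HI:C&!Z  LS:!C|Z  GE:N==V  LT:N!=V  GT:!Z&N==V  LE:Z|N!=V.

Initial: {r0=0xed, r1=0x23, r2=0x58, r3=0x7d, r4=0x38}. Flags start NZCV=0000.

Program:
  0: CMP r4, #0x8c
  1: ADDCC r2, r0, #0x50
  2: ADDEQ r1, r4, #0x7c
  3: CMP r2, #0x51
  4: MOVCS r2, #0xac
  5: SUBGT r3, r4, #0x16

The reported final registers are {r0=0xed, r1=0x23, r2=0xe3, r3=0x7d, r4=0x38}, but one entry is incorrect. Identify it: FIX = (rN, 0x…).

FIX = (r2, 0x3d)

[0] flags=1001 → (cmp)
[1] flags=1001 CC?T → r2=0x3d
[2] flags=1001 EQ?F → skip
[3] flags=1000 → (cmp)
[4] flags=1000 CS?F → skip
[5] flags=1000 GT?F → skip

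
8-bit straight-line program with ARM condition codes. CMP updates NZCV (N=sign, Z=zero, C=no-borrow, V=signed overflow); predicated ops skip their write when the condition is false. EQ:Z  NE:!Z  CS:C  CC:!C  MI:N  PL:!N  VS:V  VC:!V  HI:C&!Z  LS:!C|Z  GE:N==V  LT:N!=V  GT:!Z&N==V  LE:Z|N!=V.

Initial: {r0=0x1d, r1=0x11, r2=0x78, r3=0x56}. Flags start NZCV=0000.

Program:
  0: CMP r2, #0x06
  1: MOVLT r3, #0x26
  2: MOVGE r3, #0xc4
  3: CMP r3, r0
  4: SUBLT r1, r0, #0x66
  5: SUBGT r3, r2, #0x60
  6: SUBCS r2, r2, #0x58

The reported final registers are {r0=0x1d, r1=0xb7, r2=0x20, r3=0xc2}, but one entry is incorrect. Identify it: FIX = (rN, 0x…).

[0] flags=0010 → (cmp)
[1] flags=0010 LT?F → skip
[2] flags=0010 GE?T → r3=0xc4
[3] flags=1010 → (cmp)
[4] flags=1010 LT?T → r1=0xb7
[5] flags=1010 GT?F → skip
[6] flags=1010 CS?T → r2=0x20

FIX = (r3, 0xc4)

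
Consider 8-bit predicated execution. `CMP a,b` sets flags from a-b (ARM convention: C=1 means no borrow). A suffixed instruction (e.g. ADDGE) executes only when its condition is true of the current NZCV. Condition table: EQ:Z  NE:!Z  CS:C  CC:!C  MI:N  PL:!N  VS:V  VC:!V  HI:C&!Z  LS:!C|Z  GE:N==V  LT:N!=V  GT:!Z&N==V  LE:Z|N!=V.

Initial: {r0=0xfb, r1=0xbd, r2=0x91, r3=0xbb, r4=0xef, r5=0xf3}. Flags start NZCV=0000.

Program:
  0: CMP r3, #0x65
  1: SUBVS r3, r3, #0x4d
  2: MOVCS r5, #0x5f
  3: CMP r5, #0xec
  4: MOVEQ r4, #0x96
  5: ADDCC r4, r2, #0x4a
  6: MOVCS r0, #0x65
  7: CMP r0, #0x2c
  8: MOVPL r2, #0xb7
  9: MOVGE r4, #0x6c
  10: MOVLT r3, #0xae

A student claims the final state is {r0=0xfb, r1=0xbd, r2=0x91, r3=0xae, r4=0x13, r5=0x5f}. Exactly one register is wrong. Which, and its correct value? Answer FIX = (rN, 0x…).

[0] flags=0011 → (cmp)
[1] flags=0011 VS?T → r3=0x6e
[2] flags=0011 CS?T → r5=0x5f
[3] flags=0000 → (cmp)
[4] flags=0000 EQ?F → skip
[5] flags=0000 CC?T → r4=0xdb
[6] flags=0000 CS?F → skip
[7] flags=1010 → (cmp)
[8] flags=1010 PL?F → skip
[9] flags=1010 GE?F → skip
[10] flags=1010 LT?T → r3=0xae

FIX = (r4, 0xdb)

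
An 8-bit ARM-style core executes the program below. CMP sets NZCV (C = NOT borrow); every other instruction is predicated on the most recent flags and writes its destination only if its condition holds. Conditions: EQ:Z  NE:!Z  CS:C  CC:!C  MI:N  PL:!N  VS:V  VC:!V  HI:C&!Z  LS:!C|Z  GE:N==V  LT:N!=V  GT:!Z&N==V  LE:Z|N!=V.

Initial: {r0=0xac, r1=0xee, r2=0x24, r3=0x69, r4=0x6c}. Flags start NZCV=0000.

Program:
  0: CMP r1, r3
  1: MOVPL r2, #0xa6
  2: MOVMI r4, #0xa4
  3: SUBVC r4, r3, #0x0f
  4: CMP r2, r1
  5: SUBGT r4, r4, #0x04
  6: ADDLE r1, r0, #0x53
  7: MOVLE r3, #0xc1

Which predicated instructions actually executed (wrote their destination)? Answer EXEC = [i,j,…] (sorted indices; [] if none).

[0] flags=1010 → (cmp)
[1] flags=1010 PL?F → skip
[2] flags=1010 MI?T → r4=0xa4
[3] flags=1010 VC?T → r4=0x5a
[4] flags=0000 → (cmp)
[5] flags=0000 GT?T → r4=0x56
[6] flags=0000 LE?F → skip
[7] flags=0000 LE?F → skip

EXEC = [2,3,5]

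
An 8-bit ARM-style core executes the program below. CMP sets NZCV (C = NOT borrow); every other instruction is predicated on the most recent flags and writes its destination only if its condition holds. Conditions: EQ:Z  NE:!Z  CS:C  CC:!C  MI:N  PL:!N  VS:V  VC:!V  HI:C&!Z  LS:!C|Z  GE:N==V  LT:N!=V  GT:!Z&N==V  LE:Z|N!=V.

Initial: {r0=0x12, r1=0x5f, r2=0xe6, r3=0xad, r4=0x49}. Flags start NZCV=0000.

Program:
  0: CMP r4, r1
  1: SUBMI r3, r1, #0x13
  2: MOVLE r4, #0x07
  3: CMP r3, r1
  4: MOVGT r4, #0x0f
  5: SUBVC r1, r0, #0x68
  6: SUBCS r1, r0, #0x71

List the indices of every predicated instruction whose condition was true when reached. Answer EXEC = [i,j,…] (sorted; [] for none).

0: ✓ CMP  NZCV=1000
1: ✓ SUBMI  r3←0x4c
2: ✓ MOVLE  r4←0x07
3: ✓ CMP  NZCV=1000
4: · MOVGT
5: ✓ SUBVC  r1←0xaa
6: · SUBCS

EXEC = [1,2,5]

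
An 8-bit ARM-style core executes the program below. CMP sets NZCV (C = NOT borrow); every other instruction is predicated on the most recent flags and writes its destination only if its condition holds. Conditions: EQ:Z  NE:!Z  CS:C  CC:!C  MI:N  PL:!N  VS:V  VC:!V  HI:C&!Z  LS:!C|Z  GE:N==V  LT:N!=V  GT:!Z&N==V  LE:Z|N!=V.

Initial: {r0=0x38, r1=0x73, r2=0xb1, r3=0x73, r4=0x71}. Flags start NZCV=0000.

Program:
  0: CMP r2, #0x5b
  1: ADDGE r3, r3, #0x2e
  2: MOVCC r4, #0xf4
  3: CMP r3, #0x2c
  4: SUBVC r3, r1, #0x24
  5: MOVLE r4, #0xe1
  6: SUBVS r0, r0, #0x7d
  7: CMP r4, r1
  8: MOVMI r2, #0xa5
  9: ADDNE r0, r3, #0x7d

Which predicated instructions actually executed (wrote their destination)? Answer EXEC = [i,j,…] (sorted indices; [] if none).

0: ✓ CMP  NZCV=0011
1: · ADDGE
2: · MOVCC
3: ✓ CMP  NZCV=0010
4: ✓ SUBVC  r3←0x4f
5: · MOVLE
6: · SUBVS
7: ✓ CMP  NZCV=1000
8: ✓ MOVMI  r2←0xa5
9: ✓ ADDNE  r0←0xcc

EXEC = [4,8,9]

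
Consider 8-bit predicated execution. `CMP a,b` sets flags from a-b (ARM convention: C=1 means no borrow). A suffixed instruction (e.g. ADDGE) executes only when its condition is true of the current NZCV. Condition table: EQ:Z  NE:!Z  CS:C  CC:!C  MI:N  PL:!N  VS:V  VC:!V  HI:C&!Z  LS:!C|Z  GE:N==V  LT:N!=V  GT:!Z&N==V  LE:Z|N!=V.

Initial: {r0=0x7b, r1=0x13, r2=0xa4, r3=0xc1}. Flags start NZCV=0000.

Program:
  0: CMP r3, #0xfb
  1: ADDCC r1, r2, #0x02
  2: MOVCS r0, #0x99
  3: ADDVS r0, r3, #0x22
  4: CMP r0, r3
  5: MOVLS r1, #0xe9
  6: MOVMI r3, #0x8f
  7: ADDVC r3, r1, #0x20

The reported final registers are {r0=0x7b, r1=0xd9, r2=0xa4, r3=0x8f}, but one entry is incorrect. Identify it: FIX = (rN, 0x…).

[0] flags=1000 → (cmp)
[1] flags=1000 CC?T → r1=0xa6
[2] flags=1000 CS?F → skip
[3] flags=1000 VS?F → skip
[4] flags=1001 → (cmp)
[5] flags=1001 LS?T → r1=0xe9
[6] flags=1001 MI?T → r3=0x8f
[7] flags=1001 VC?F → skip

FIX = (r1, 0xe9)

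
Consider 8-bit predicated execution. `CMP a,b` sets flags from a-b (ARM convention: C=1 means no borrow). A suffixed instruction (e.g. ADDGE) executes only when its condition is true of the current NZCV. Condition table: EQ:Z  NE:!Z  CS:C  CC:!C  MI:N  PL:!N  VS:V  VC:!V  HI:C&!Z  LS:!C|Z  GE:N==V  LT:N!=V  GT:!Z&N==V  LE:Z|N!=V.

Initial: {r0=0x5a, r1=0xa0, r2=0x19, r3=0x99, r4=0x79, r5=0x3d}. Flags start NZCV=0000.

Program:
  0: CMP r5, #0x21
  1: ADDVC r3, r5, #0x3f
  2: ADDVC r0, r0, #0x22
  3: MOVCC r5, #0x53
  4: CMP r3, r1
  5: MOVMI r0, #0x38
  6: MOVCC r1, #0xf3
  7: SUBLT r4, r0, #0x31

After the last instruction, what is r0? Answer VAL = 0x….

VAL = 0x38

[0] flags=0010 → (cmp)
[1] flags=0010 VC?T → r3=0x7c
[2] flags=0010 VC?T → r0=0x7c
[3] flags=0010 CC?F → skip
[4] flags=1001 → (cmp)
[5] flags=1001 MI?T → r0=0x38
[6] flags=1001 CC?T → r1=0xf3
[7] flags=1001 LT?F → skip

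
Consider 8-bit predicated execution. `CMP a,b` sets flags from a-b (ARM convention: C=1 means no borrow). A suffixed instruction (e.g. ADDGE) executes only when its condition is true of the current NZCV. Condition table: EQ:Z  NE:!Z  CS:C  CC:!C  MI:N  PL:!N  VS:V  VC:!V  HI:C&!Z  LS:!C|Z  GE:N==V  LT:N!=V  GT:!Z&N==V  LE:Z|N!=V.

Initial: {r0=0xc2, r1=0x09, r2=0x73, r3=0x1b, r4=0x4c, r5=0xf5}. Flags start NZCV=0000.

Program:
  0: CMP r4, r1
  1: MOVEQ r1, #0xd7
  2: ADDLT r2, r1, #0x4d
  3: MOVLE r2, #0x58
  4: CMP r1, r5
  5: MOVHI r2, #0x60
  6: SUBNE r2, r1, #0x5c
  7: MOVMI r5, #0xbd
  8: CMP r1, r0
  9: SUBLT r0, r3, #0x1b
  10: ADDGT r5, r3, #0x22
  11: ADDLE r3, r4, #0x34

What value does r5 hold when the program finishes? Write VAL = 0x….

VAL = 0x3d

0: ✓ CMP  NZCV=0010
1: · MOVEQ
2: · ADDLT
3: · MOVLE
4: ✓ CMP  NZCV=0000
5: · MOVHI
6: ✓ SUBNE  r2←0xad
7: · MOVMI
8: ✓ CMP  NZCV=0000
9: · SUBLT
10: ✓ ADDGT  r5←0x3d
11: · ADDLE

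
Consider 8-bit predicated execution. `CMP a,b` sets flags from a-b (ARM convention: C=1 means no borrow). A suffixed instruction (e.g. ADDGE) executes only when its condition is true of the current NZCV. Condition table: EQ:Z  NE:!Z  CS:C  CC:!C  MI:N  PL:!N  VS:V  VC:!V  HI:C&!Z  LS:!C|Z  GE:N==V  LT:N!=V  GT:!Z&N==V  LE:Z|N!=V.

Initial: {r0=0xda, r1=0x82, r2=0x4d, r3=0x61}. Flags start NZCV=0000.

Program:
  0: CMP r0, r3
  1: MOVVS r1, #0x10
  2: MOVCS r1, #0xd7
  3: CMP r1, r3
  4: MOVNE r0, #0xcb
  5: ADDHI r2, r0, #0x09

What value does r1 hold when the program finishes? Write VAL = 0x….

[0] flags=0011 → (cmp)
[1] flags=0011 VS?T → r1=0x10
[2] flags=0011 CS?T → r1=0xd7
[3] flags=0011 → (cmp)
[4] flags=0011 NE?T → r0=0xcb
[5] flags=0011 HI?T → r2=0xd4

VAL = 0xd7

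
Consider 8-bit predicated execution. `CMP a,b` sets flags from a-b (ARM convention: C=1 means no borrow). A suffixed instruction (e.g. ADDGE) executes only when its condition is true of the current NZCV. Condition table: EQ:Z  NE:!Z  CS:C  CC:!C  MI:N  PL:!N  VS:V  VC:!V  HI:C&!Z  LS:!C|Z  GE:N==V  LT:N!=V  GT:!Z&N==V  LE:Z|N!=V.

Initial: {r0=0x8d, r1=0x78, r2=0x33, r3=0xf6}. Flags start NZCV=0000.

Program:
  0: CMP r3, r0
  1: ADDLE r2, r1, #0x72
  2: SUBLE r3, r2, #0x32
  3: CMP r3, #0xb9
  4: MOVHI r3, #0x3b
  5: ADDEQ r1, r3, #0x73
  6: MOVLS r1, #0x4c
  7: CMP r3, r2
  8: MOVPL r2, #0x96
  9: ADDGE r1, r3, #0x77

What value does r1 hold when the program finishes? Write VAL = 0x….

[0] flags=0010 → (cmp)
[1] flags=0010 LE?F → skip
[2] flags=0010 LE?F → skip
[3] flags=0010 → (cmp)
[4] flags=0010 HI?T → r3=0x3b
[5] flags=0010 EQ?F → skip
[6] flags=0010 LS?F → skip
[7] flags=0010 → (cmp)
[8] flags=0010 PL?T → r2=0x96
[9] flags=0010 GE?T → r1=0xb2

VAL = 0xb2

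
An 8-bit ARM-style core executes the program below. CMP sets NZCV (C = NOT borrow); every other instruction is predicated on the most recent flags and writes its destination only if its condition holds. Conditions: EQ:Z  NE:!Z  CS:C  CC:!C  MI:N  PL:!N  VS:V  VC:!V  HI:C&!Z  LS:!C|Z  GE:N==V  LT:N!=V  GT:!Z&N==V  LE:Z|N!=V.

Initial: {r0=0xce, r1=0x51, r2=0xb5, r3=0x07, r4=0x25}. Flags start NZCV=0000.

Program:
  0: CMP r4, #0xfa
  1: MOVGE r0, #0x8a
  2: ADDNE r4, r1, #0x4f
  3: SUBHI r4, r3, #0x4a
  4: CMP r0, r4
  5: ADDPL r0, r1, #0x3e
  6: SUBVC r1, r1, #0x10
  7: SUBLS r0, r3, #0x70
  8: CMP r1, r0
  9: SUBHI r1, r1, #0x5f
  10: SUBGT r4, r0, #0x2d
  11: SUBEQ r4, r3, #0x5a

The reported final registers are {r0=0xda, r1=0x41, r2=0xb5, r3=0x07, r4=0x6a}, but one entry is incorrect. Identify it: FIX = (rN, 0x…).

FIX = (r0, 0x97)

[0] flags=0000 → (cmp)
[1] flags=0000 GE?T → r0=0x8a
[2] flags=0000 NE?T → r4=0xa0
[3] flags=0000 HI?F → skip
[4] flags=1000 → (cmp)
[5] flags=1000 PL?F → skip
[6] flags=1000 VC?T → r1=0x41
[7] flags=1000 LS?T → r0=0x97
[8] flags=1001 → (cmp)
[9] flags=1001 HI?F → skip
[10] flags=1001 GT?T → r4=0x6a
[11] flags=1001 EQ?F → skip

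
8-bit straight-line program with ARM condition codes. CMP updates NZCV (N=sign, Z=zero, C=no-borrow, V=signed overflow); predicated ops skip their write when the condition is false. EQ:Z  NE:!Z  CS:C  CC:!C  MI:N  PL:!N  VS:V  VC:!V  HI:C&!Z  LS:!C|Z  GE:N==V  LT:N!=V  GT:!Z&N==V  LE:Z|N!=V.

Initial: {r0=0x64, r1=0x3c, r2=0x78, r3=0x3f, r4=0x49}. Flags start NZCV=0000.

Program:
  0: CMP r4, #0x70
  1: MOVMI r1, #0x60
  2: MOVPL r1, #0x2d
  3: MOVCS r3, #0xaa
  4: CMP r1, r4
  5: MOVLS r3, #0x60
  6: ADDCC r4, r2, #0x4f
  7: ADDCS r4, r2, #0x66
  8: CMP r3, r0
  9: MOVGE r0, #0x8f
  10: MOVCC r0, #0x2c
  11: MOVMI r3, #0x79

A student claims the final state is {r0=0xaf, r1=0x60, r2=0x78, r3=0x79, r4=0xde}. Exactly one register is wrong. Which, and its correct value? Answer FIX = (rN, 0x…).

0: ✓ CMP  NZCV=1000
1: ✓ MOVMI  r1←0x60
2: · MOVPL
3: · MOVCS
4: ✓ CMP  NZCV=0010
5: · MOVLS
6: · ADDCC
7: ✓ ADDCS  r4←0xde
8: ✓ CMP  NZCV=1000
9: · MOVGE
10: ✓ MOVCC  r0←0x2c
11: ✓ MOVMI  r3←0x79

FIX = (r0, 0x2c)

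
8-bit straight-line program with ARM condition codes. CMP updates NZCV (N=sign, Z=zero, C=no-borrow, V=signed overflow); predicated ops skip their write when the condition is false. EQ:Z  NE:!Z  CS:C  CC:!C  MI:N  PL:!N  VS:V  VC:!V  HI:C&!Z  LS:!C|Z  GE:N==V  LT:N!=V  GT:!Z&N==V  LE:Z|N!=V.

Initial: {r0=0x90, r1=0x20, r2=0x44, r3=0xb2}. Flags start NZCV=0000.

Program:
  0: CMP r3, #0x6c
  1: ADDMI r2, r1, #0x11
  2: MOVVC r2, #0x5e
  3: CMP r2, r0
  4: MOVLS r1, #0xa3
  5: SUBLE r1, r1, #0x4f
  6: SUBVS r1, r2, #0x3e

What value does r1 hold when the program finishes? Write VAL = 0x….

0: ✓ CMP  NZCV=0011
1: · ADDMI
2: · MOVVC
3: ✓ CMP  NZCV=1001
4: ✓ MOVLS  r1←0xa3
5: · SUBLE
6: ✓ SUBVS  r1←0x06

VAL = 0x06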